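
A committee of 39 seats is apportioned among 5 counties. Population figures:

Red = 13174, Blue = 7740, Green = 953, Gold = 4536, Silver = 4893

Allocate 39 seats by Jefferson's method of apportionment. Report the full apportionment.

Red: 17; Blue: 10; Green: 1; Gold: 5; Silver: 6

Standard divisor 31296/39 ≈ 802.462; standard quotas: Red 16.417, Blue 9.645, Green 1.188, Gold 5.653, Silver 6.097.
Rounding down gives 16, 9, 1, 5, 6 = 37 seats, so the divisor must be adjusted.
With modified divisor 760: modified quotas Red 17.334, Blue 10.184, Green 1.254, Gold 5.968, Silver 6.438.
Rounding down: Red 17, Blue 10, Green 1, Gold 5, Silver 6 (total 39).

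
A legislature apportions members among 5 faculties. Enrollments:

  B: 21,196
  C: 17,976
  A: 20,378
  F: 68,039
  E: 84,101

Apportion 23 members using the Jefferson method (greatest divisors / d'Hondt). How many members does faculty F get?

8

Standard divisor 211690/23 ≈ 9203.913; standard quotas: B 2.303, C 1.953, A 2.214, F 7.392, E 9.138.
Rounding down gives 2, 1, 2, 7, 9 = 21 seats, so the divisor must be adjusted.
With modified divisor 8460: modified quotas B 2.505, C 2.125, A 2.409, F 8.042, E 9.941.
Rounding down: B 2, C 2, A 2, F 8, E 9 (total 23).
F receives 8.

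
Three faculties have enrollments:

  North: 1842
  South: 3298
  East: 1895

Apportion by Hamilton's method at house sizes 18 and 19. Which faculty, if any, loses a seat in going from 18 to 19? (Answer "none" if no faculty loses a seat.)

At 18 seats: North 5, South 8, East 5.
At 19 seats: North 5, South 9, East 5.
No faculty's allocation decreased.

none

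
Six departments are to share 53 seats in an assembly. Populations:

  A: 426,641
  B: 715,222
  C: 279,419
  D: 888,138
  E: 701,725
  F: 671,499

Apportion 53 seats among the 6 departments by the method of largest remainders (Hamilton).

A 6; B 10; C 4; D 13; E 10; F 10

Total 3682644; standard divisor 3682644/53 ≈ 69483.849.
Standard quotas: A 6.1401, B 10.2934, C 4.0214, D 12.7819, E 10.0991, F 9.6641.
Lower quotas: A 6, B 10, C 4, D 12, E 10, F 9 (sum 51, leaving 2 seats).
Remainders in descending order: D 0.7819, F 0.6641, B 0.2934, A 0.1401, E 0.0991, C 0.0214.
Largest remainders: D, F receive the extra seats.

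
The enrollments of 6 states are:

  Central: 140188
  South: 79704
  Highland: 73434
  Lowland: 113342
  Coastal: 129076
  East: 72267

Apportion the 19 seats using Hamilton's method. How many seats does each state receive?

Central 4; South 3; Highland 2; Lowland 4; Coastal 4; East 2

Standard divisor: 608011 ÷ 19 ≈ 32000.579.
Standard quotas: Central 4.3808, South 2.4907, Highland 2.2948, Lowland 3.5419, Coastal 4.0336, East 2.2583.
Lower quotas: Central 4, South 2, Highland 2, Lowland 3, Coastal 4, East 2 (sum 17, leaving 2 seats).
Remainders in descending order: Lowland 0.5419, South 0.4907, Central 0.3808, Highland 0.2948, East 0.2583, Coastal 0.0336.
Largest remainders: Lowland, South receive the extra seats.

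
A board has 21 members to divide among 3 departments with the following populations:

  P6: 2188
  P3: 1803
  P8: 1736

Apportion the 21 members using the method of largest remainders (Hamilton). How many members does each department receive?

P6: 8, P3: 7, P8: 6

The standard divisor is 5727/21 ≈ 272.714.
Standard quotas: P6 8.023, P3 6.611, P8 6.366.
Lower quotas: P6 8, P3 6, P8 6 (sum 20, leaving 1 seat).
Remainders in descending order: P3 0.611, P8 0.366, P6 0.023.
The surplus seat goes to P3.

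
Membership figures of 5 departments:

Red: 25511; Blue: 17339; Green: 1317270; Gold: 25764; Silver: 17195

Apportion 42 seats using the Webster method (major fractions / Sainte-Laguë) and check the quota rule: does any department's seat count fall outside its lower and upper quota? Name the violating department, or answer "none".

Green

Standard quotas: Red 0.764, Blue 0.519, Green 39.431, Gold 0.771, Silver 0.515.
Webster allocation: Red 1, Blue 1, Green 38, Gold 1, Silver 1.
Green has quota 39.431 (lower 39, upper 40) but receives 38 — outside the quota interval.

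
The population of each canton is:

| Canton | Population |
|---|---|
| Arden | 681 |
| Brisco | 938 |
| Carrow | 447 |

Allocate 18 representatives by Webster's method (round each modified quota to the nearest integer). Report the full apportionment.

Arden=6; Brisco=8; Carrow=4

Standard divisor 2066/18 ≈ 114.778; standard quotas: Arden 5.933, Brisco 8.172, Carrow 3.894.
Rounding to the nearest integer gives Arden 6, Brisco 8, Carrow 4 — total 18, matching the house size, so no adjustment is needed.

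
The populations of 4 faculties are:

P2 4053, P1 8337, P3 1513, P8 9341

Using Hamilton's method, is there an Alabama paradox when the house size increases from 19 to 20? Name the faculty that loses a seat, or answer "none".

At 19 seats: P2 3, P1 7, P3 1, P8 8.
At 20 seats: P2 4, P1 7, P3 1, P8 8.
No faculty's allocation decreased.

none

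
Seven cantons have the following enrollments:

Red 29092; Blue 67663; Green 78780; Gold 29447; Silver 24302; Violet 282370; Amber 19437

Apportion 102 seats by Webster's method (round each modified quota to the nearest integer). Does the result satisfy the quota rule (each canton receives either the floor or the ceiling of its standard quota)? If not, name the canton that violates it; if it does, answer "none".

Standard quotas: Red 5.587, Blue 12.995, Green 15.130, Gold 5.656, Silver 4.667, Violet 54.231, Amber 3.733.
Webster allocation: Red 6, Blue 13, Green 15, Gold 6, Silver 5, Violet 53, Amber 4.
Violet has quota 54.231 (lower 54, upper 55) but receives 53 — outside the quota interval.

Violet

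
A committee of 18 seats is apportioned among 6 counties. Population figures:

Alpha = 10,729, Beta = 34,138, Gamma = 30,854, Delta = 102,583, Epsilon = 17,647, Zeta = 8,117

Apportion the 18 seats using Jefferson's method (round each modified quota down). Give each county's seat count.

Standard divisor 204068/18 ≈ 11337.111; standard quotas: Alpha 0.946, Beta 3.011, Gamma 2.722, Delta 9.048, Epsilon 1.557, Zeta 0.716.
Rounding down gives 0, 3, 2, 9, 1, 0 = 15 seats, so the divisor must be adjusted.
With modified divisor 9800: modified quotas Alpha 1.095, Beta 3.483, Gamma 3.148, Delta 10.468, Epsilon 1.801, Zeta 0.828.
Rounding down: Alpha 1, Beta 3, Gamma 3, Delta 10, Epsilon 1, Zeta 0 (total 18).

Alpha=1, Beta=3, Gamma=3, Delta=10, Epsilon=1, Zeta=0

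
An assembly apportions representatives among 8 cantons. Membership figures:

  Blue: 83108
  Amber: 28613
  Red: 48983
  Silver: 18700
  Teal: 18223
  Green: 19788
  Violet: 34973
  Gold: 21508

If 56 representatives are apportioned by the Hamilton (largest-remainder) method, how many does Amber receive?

Total 273896; standard divisor 273896/56 = 4891.
Standard quotas: Blue 16.9920, Amber 5.8501, Red 10.0149, Silver 3.8233, Teal 3.7258, Green 4.0458, Violet 7.1505, Gold 4.3975.
Lower quotas: Blue 16, Amber 5, Red 10, Silver 3, Teal 3, Green 4, Violet 7, Gold 4 (sum 52, leaving 4 seats).
Remainders in descending order: Blue 0.9920, Amber 0.8501, Silver 0.8233, Teal 0.7258, Gold 0.3975, Violet 0.1505, Green 0.0458, Red 0.0149.
The surplus seats go to Blue, Amber, Silver, Teal.
Amber receives 6.

6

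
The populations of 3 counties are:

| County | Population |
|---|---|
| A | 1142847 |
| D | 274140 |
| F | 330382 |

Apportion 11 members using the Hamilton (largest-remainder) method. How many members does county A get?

7

Standard divisor: 1747369 ÷ 11 ≈ 158851.727.
Standard quotas: A 7.1944, D 1.7258, F 2.0798.
Lower quotas: A 7, D 1, F 2 (sum 10, leaving 1 seat).
Remainders in descending order: D 0.7258, A 0.1944, F 0.0798.
Largest remainder: D receives the extra seat.
A receives 7.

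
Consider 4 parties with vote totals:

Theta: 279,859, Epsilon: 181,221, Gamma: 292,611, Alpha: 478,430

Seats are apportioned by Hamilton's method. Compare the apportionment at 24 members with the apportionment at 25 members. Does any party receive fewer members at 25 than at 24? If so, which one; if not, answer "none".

At 24 seats: Theta 5, Epsilon 4, Gamma 6, Alpha 9.
At 25 seats: Theta 6, Epsilon 3, Gamma 6, Alpha 10.
Epsilon drops from 4 to 3.

Epsilon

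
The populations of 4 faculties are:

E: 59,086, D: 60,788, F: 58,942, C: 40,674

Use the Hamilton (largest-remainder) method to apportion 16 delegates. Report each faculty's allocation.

Total 219490; standard divisor 219490/16 ≈ 13718.125.
Standard quotas: E 4.3071, D 4.4312, F 4.2967, C 2.9650.
Lower quotas: E 4, D 4, F 4, C 2 (sum 14, leaving 2 seats).
Remainders in descending order: C 0.9650, D 0.4312, E 0.3071, F 0.2967.
The surplus seats go to C, D.

E=4, D=5, F=4, C=3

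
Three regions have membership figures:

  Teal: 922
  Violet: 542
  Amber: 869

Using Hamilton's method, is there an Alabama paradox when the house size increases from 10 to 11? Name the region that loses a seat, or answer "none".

none

At 10 seats: Teal 4, Violet 2, Amber 4.
At 11 seats: Teal 4, Violet 3, Amber 4.
No region's allocation decreased.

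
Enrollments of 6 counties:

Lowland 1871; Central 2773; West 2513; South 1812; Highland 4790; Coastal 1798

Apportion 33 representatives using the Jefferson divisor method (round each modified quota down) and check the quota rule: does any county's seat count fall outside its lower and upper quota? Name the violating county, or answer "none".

none

Standard quotas: Lowland 3.969, Central 5.882, West 5.331, South 3.844, Highland 10.161, Coastal 3.814.
Jefferson allocation: Lowland 4, Central 6, West 5, South 4, Highland 10, Coastal 4.
Every allocation lies between the lower and upper quota.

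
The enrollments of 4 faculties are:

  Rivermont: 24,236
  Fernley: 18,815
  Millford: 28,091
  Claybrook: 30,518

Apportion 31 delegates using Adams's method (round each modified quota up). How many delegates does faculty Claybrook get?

9

Standard divisor 101660/31 ≈ 3279.355; standard quotas: Rivermont 7.390, Fernley 5.737, Millford 8.566, Claybrook 9.306.
Rounding up gives 8, 6, 9, 10 = 33 seats, so the divisor must be adjusted.
With modified divisor 3500: modified quotas Rivermont 6.925, Fernley 5.376, Millford 8.026, Claybrook 8.719.
Rounding up: Rivermont 7, Fernley 6, Millford 9, Claybrook 9 (total 31).
Claybrook receives 9.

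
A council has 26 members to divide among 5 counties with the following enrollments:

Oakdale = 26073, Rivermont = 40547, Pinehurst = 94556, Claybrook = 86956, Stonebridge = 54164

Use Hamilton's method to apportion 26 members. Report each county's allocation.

Standard divisor: 302296 ÷ 26 ≈ 11626.769.
Standard quotas: Oakdale 2.2425, Rivermont 3.4874, Pinehurst 8.1326, Claybrook 7.4789, Stonebridge 4.6586.
Lower quotas: Oakdale 2, Rivermont 3, Pinehurst 8, Claybrook 7, Stonebridge 4 (sum 24, leaving 2 seats).
Remainders in descending order: Stonebridge 0.6586, Rivermont 0.4874, Claybrook 0.4789, Oakdale 0.2425, Pinehurst 0.1326.
Largest remainders: Stonebridge, Rivermont receive the extra seats.

Oakdale 2, Rivermont 4, Pinehurst 8, Claybrook 7, Stonebridge 5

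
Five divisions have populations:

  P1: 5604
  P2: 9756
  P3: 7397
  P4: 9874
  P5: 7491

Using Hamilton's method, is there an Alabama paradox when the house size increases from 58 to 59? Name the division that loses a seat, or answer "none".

At 58 seats: P1 8, P2 14, P3 11, P4 14, P5 11.
At 59 seats: P1 8, P2 14, P3 11, P4 15, P5 11.
No division's allocation decreased.

none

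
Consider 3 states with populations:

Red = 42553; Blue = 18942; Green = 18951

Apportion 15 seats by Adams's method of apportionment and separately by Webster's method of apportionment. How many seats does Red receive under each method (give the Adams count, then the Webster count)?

7 and 8

Adams: Red 7, Blue 4, Green 4.
Webster: Red 8, Blue 3, Green 4.
Red gets 7 under Adams and 8 under Webster.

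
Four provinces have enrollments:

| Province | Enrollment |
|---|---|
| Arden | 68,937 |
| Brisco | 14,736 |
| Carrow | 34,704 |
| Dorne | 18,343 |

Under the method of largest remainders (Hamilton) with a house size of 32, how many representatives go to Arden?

Standard divisor: 136720 ÷ 32 ≈ 4272.5.
Standard quotas: Arden 16.1350, Brisco 3.4490, Carrow 8.1226, Dorne 4.2933.
Lower quotas: Arden 16, Brisco 3, Carrow 8, Dorne 4 (sum 31, leaving 1 seat).
Remainders in descending order: Brisco 0.4490, Dorne 0.2933, Arden 0.1350, Carrow 0.1226.
The surplus seat goes to Brisco.
Arden receives 16.

16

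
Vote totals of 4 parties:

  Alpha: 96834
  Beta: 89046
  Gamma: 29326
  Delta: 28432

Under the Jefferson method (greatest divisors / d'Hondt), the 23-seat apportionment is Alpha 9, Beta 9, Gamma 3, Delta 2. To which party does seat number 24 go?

Alpha

Priority for the next seat is population ÷ (current seats + 1).
Priorities: Alpha 9683.400, Beta 8904.600, Gamma 7331.500, Delta 9477.333.
Highest priority: Alpha.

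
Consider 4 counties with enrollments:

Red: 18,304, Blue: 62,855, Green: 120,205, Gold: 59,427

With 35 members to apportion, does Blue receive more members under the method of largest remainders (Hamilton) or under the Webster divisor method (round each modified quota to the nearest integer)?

Hamilton: Red 3, Blue 8, Green 16, Gold 8.
Webster: Red 2, Blue 9, Green 16, Gold 8.
Blue gets 8 under Hamilton and 9 under Webster.

Webster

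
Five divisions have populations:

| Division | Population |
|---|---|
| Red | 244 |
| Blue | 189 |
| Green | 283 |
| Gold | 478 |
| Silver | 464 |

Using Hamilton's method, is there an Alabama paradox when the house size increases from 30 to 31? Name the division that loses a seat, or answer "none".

At 30 seats: Red 4, Blue 4, Green 5, Gold 9, Silver 8.
At 31 seats: Red 5, Blue 3, Green 5, Gold 9, Silver 9.
Blue drops from 4 to 3.

Blue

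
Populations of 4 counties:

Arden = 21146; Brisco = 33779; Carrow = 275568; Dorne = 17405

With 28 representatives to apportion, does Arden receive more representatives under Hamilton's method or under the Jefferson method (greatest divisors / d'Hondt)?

Hamilton

Hamilton: Arden 2, Brisco 3, Carrow 22, Dorne 1.
Jefferson: Arden 1, Brisco 2, Carrow 24, Dorne 1.
Arden gets 2 under Hamilton and 1 under Jefferson.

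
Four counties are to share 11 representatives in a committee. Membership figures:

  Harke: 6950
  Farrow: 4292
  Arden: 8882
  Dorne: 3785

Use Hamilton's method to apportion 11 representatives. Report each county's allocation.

Harke=3; Farrow=2; Arden=4; Dorne=2

Total 23909; standard divisor 23909/11 ≈ 2173.545.
Standard quotas: Harke 3.1975, Farrow 1.9747, Arden 4.0864, Dorne 1.7414.
Lower quotas: Harke 3, Farrow 1, Arden 4, Dorne 1 (sum 9, leaving 2 seats).
Remainders in descending order: Farrow 0.9747, Dorne 0.7414, Harke 0.1975, Arden 0.0864.
Largest remainders: Farrow, Dorne receive the extra seats.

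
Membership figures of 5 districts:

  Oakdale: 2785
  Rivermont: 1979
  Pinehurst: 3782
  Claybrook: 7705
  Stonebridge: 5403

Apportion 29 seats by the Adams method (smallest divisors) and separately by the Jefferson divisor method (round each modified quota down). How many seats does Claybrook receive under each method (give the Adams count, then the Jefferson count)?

Adams: Oakdale 4, Rivermont 3, Pinehurst 5, Claybrook 10, Stonebridge 7.
Jefferson: Oakdale 4, Rivermont 2, Pinehurst 5, Claybrook 11, Stonebridge 7.
Claybrook gets 10 under Adams and 11 under Jefferson.

10 and 11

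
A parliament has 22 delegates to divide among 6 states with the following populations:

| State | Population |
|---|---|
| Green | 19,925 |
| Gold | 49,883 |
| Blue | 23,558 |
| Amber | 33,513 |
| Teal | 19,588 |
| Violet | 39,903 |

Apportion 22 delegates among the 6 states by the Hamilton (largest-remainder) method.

Green=2, Gold=6, Blue=3, Amber=4, Teal=2, Violet=5

Total 186370; standard divisor 186370/22 ≈ 8471.364.
Standard quotas: Green 2.3520, Gold 5.8884, Blue 2.7809, Amber 3.9560, Teal 2.3123, Violet 4.7103.
Lower quotas: Green 2, Gold 5, Blue 2, Amber 3, Teal 2, Violet 4 (sum 18, leaving 4 seats).
Remainders in descending order: Amber 0.9560, Gold 0.8884, Blue 0.7809, Violet 0.7103, Green 0.3520, Teal 0.3123.
The surplus seats go to Amber, Gold, Blue, Violet.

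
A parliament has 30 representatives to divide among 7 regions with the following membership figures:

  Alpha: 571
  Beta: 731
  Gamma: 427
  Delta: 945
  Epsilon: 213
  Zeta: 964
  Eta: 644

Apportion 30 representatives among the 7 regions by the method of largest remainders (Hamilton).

Total 4495; standard divisor 4495/30 ≈ 149.833.
Standard quotas: Alpha 3.811, Beta 4.879, Gamma 2.850, Delta 6.307, Epsilon 1.422, Zeta 6.434, Eta 4.298.
Lower quotas: Alpha 3, Beta 4, Gamma 2, Delta 6, Epsilon 1, Zeta 6, Eta 4 (sum 26, leaving 4 seats).
Remainders in descending order: Beta 0.879, Gamma 0.850, Alpha 0.811, Zeta 0.434, Epsilon 0.422, Delta 0.307, Eta 0.298.
The surplus seats go to Beta, Gamma, Alpha, Zeta.

Alpha: 4, Beta: 5, Gamma: 3, Delta: 6, Epsilon: 1, Zeta: 7, Eta: 4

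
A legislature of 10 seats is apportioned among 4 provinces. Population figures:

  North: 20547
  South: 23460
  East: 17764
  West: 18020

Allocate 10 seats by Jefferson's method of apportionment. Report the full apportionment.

Standard divisor 79791/10 ≈ 7979.1; standard quotas: North 2.575, South 2.940, East 2.226, West 2.258.
Rounding down gives 2, 2, 2, 2 = 8 seats, so the divisor must be adjusted.
With modified divisor 6400: modified quotas North 3.210, South 3.666, East 2.776, West 2.816.
Rounding down: North 3, South 3, East 2, West 2 (total 10).

North 3, South 3, East 2, West 2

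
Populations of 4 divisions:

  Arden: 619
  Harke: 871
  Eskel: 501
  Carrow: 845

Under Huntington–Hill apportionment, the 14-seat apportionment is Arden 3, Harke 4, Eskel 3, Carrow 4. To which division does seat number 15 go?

Harke

Priority for the next seat is population ÷ (√(s·(s+1))).
Priorities: Arden 178.690, Harke 194.762, Eskel 144.626, Carrow 188.948.
Highest priority: Harke.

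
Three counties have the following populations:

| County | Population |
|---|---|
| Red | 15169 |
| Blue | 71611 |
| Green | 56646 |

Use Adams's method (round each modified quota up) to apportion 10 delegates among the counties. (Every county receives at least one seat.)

Red 1, Blue 5, Green 4

Standard divisor 143426/10 ≈ 14342.6; standard quotas: Red 1.058, Blue 4.993, Green 3.949.
Rounding up gives 2, 5, 4 = 11 seats, so the divisor must be adjusted.
With modified divisor 16500: modified quotas Red 0.919, Blue 4.340, Green 3.433.
Rounding up: Red 1, Blue 5, Green 4 (total 10).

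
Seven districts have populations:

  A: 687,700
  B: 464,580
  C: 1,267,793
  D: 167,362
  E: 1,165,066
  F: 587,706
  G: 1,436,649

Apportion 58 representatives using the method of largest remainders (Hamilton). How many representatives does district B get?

Standard divisor: 5776856 ÷ 58 ≈ 99600.966.
Standard quotas: A 6.9046, B 4.6644, C 12.7287, D 1.6803, E 11.6973, F 5.9006, G 14.4240.
Lower quotas: A 6, B 4, C 12, D 1, E 11, F 5, G 14 (sum 53, leaving 5 seats).
Remainders in descending order: A 0.9046, F 0.9006, C 0.7287, E 0.6973, D 0.6803, B 0.6644, G 0.4240.
The surplus seats go to A, F, C, E, D.
B receives 4.

4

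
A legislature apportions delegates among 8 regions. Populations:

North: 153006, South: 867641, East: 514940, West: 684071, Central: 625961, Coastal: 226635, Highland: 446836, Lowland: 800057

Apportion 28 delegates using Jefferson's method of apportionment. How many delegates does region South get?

6

Standard divisor 4319147/28 ≈ 154255.25; standard quotas: North 0.992, South 5.625, East 3.338, West 4.435, Central 4.058, Coastal 1.469, Highland 2.897, Lowland 5.187.
Rounding down gives 0, 5, 3, 4, 4, 1, 2, 5 = 24 seats, so the divisor must be adjusted.
With modified divisor 135100: modified quotas North 1.133, South 6.422, East 3.812, West 5.063, Central 4.633, Coastal 1.678, Highland 3.307, Lowland 5.922.
Rounding down: North 1, South 6, East 3, West 5, Central 4, Coastal 1, Highland 3, Lowland 5 (total 28).
South receives 6.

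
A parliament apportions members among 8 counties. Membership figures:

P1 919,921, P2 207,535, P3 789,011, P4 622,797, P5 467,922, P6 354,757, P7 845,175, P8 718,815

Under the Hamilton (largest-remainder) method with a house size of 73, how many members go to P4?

9

Standard divisor: 4925933 ÷ 73 ≈ 67478.534.
Standard quotas: P1 13.6328, P2 3.0756, P3 11.6928, P4 9.2296, P5 6.9344, P6 5.2573, P7 12.5251, P8 10.6525.
Lower quotas: P1 13, P2 3, P3 11, P4 9, P5 6, P6 5, P7 12, P8 10 (sum 69, leaving 4 seats).
Remainders in descending order: P5 0.9344, P3 0.6928, P8 0.6525, P1 0.6328, P7 0.5251, P6 0.2573, P4 0.2296, P2 0.0756.
Largest remainders: P5, P3, P8, P1 receive the extra seats.
P4 receives 9.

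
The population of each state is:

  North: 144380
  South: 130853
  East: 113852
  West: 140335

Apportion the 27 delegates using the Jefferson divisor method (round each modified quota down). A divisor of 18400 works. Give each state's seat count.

North: 7; South: 7; East: 6; West: 7

With modified divisor 18400: modified quotas North 7.847, South 7.112, East 6.188, West 7.627.
Rounding down: North 7, South 7, East 6, West 7 (total 27).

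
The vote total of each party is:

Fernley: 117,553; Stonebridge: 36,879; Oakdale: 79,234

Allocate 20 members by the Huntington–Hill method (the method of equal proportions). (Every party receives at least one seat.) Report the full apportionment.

With divisor 11717: modified quotas Fernley 10.033, Stonebridge 3.147, Oakdale 6.762.
Geometric-mean thresholds: Fernley √(10·11)=10.488, Stonebridge √(3·4)=3.464, Oakdale √(6·7)=6.481.
Each quota rounded against its threshold gives Fernley 10, Stonebridge 3, Oakdale 7 (total 20).

Fernley=10; Stonebridge=3; Oakdale=7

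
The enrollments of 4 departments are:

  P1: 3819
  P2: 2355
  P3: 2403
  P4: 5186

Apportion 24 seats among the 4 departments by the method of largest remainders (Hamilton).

Standard divisor: 13763 ÷ 24 ≈ 573.458.
Standard quotas: P1 6.6596, P2 4.1067, P3 4.1904, P4 9.0434.
Lower quotas: P1 6, P2 4, P3 4, P4 9 (sum 23, leaving 1 seat).
Remainders in descending order: P1 0.6596, P3 0.1904, P2 0.1067, P4 0.0434.
The surplus seat goes to P1.

P1 7, P2 4, P3 4, P4 9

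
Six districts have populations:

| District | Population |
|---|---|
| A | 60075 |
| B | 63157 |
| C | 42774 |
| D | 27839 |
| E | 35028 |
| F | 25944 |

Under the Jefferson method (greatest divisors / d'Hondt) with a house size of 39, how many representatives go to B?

Standard divisor 254817/39 ≈ 6533.769; standard quotas: A 9.195, B 9.666, C 6.547, D 4.261, E 5.361, F 3.971.
Rounding down gives 9, 9, 6, 4, 5, 3 = 36 seats, so the divisor must be adjusted.
With modified divisor 6060: modified quotas A 9.913, B 10.422, C 7.058, D 4.594, E 5.780, F 4.281.
Rounding down: A 9, B 10, C 7, D 4, E 5, F 4 (total 39).
B receives 10.

10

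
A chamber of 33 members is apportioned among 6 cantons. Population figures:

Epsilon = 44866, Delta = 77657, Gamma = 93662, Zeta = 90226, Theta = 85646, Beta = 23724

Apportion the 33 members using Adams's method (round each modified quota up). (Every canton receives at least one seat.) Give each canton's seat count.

Standard divisor 415781/33 ≈ 12599.424; standard quotas: Epsilon 3.561, Delta 6.164, Gamma 7.434, Zeta 7.161, Theta 6.798, Beta 1.883.
Rounding up gives 4, 7, 8, 8, 7, 2 = 36 seats, so the divisor must be adjusted.
With modified divisor 13800: modified quotas Epsilon 3.251, Delta 5.627, Gamma 6.787, Zeta 6.538, Theta 6.206, Beta 1.719.
Rounding up: Epsilon 4, Delta 6, Gamma 7, Zeta 7, Theta 7, Beta 2 (total 33).

Epsilon 4, Delta 6, Gamma 7, Zeta 7, Theta 7, Beta 2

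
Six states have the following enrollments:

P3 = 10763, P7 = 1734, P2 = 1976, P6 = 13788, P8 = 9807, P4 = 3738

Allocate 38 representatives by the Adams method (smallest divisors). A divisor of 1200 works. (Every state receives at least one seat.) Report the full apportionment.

With modified divisor 1200: modified quotas P3 8.969, P7 1.445, P2 1.647, P6 11.490, P8 8.172, P4 3.115.
Rounding up: P3 9, P7 2, P2 2, P6 12, P8 9, P4 4 (total 38).

P3 9, P7 2, P2 2, P6 12, P8 9, P4 4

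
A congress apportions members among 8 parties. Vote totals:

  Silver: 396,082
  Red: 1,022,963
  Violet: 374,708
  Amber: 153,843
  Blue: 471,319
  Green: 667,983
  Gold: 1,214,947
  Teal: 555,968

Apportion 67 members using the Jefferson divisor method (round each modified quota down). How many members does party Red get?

15

Standard divisor 4857813/67 ≈ 72504.672; standard quotas: Silver 5.463, Red 14.109, Violet 5.168, Amber 2.122, Blue 6.501, Green 9.213, Gold 16.757, Teal 7.668.
Rounding down gives 5, 14, 5, 2, 6, 9, 16, 7 = 64 seats, so the divisor must be adjusted.
With modified divisor 67800: modified quotas Silver 5.842, Red 15.088, Violet 5.527, Amber 2.269, Blue 6.952, Green 9.852, Gold 17.920, Teal 8.200.
Rounding down: Silver 5, Red 15, Violet 5, Amber 2, Blue 6, Green 9, Gold 17, Teal 8 (total 67).
Red receives 15.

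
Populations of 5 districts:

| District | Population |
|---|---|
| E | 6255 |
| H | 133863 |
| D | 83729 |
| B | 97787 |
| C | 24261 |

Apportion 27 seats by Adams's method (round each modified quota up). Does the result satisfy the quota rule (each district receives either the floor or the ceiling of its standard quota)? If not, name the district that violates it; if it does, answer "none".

Standard quotas: E 0.488, H 10.449, D 6.536, B 7.633, C 1.894.
Adams allocation: E 1, H 10, D 6, B 8, C 2.
Every allocation lies between the lower and upper quota.

none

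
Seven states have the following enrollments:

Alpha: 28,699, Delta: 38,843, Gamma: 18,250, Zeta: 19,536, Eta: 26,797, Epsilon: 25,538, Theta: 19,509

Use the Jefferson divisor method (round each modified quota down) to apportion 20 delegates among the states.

Standard divisor 177172/20 ≈ 8858.6; standard quotas: Alpha 3.240, Delta 4.385, Gamma 2.060, Zeta 2.205, Eta 3.025, Epsilon 2.883, Theta 2.202.
Rounding down gives 3, 4, 2, 2, 3, 2, 2 = 18 seats, so the divisor must be adjusted.
With modified divisor 7500: modified quotas Alpha 3.827, Delta 5.179, Gamma 2.433, Zeta 2.605, Eta 3.573, Epsilon 3.405, Theta 2.601.
Rounding down: Alpha 3, Delta 5, Gamma 2, Zeta 2, Eta 3, Epsilon 3, Theta 2 (total 20).

Alpha=3, Delta=5, Gamma=2, Zeta=2, Eta=3, Epsilon=3, Theta=2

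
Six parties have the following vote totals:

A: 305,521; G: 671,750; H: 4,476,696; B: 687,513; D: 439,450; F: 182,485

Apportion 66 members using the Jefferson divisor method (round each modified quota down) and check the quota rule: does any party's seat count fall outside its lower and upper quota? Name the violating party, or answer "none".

Standard quotas: A 2.981, G 6.555, H 43.685, B 6.709, D 4.288, F 1.781.
Jefferson allocation: A 3, G 6, H 45, B 7, D 4, F 1.
H has quota 43.685 (lower 43, upper 44) but receives 45 — outside the quota interval.

H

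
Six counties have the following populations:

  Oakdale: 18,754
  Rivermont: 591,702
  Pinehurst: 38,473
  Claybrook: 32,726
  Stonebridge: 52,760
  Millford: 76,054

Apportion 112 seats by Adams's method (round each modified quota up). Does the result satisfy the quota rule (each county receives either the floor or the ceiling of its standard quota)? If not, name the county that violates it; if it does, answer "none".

Rivermont

Standard quotas: Oakdale 2.592, Rivermont 81.768, Pinehurst 5.317, Claybrook 4.522, Stonebridge 7.291, Millford 10.510.
Adams allocation: Oakdale 3, Rivermont 79, Pinehurst 6, Claybrook 5, Stonebridge 8, Millford 11.
Rivermont has quota 81.768 (lower 81, upper 82) but receives 79 — outside the quota interval.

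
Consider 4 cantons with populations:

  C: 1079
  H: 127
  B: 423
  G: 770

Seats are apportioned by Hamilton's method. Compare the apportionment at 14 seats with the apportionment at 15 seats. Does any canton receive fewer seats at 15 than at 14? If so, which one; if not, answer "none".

none

At 14 seats: C 6, H 1, B 2, G 5.
At 15 seats: C 7, H 1, B 2, G 5.
No canton's allocation decreased.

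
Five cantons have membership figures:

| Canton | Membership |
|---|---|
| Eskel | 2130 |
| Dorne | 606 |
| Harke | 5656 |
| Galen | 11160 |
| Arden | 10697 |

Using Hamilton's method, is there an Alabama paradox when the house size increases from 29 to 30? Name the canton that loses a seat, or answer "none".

Dorne

At 29 seats: Eskel 2, Dorne 1, Harke 5, Galen 11, Arden 10.
At 30 seats: Eskel 2, Dorne 0, Harke 6, Galen 11, Arden 11.
Dorne drops from 1 to 0.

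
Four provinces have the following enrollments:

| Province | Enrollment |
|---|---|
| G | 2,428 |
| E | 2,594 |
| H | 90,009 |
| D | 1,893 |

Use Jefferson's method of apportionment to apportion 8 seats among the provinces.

Standard divisor 96924/8 ≈ 12115.5; standard quotas: G 0.200, E 0.214, H 7.429, D 0.156.
Rounding down gives 0, 0, 7, 0 = 7 seats, so the divisor must be adjusted.
With modified divisor 10600: modified quotas G 0.229, E 0.245, H 8.491, D 0.179.
Rounding down: G 0, E 0, H 8, D 0 (total 8).

G 0; E 0; H 8; D 0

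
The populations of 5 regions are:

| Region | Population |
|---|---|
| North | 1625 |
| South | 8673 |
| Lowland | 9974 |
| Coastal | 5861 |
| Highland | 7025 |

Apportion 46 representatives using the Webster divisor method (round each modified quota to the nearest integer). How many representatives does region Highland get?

10

Standard divisor 33158/46 ≈ 720.826; standard quotas: North 2.254, South 12.032, Lowland 13.837, Coastal 8.131, Highland 9.746.
Rounding to the nearest integer gives North 2, South 12, Lowland 14, Coastal 8, Highland 10 — total 46, matching the house size, so no adjustment is needed.
Highland receives 10.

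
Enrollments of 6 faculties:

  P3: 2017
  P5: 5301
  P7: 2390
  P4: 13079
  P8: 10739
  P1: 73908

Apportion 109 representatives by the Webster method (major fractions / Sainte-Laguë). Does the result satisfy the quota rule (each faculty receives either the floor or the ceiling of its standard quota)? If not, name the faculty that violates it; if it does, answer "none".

Standard quotas: P3 2.046, P5 5.378, P7 2.425, P4 13.270, P8 10.896, P1 74.985.
Webster allocation: P3 2, P5 5, P7 2, P4 13, P8 11, P1 76.
P1 has quota 74.985 (lower 74, upper 75) but receives 76 — outside the quota interval.

P1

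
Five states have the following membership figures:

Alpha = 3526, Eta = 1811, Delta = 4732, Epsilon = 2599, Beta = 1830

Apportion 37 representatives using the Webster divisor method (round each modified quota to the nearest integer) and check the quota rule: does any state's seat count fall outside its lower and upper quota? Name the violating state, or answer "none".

none

Standard quotas: Alpha 8.999, Eta 4.622, Delta 12.076, Epsilon 6.633, Beta 4.670.
Webster allocation: Alpha 9, Eta 5, Delta 12, Epsilon 6, Beta 5.
Every allocation lies between the lower and upper quota.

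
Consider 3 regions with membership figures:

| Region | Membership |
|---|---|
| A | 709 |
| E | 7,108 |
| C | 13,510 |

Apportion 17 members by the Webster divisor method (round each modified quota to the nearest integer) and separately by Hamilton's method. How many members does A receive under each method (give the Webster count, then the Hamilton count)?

Webster: A 1, E 6, C 10.
Hamilton: A 0, E 6, C 11.
A gets 1 under Webster and 0 under Hamilton.

1 and 0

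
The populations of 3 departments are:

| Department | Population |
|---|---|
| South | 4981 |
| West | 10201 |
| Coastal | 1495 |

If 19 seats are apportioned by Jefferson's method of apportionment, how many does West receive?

12

Standard divisor 16677/19 ≈ 877.737; standard quotas: South 5.675, West 11.622, Coastal 1.703.
Rounding down gives 5, 11, 1 = 17 seats, so the divisor must be adjusted.
With modified divisor 800: modified quotas South 6.226, West 12.751, Coastal 1.869.
Rounding down: South 6, West 12, Coastal 1 (total 19).
West receives 12.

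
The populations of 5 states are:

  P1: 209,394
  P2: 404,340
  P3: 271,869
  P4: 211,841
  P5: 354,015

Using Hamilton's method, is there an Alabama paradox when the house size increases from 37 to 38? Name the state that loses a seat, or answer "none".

none

At 37 seats: P1 5, P2 10, P3 7, P4 6, P5 9.
At 38 seats: P1 5, P2 11, P3 7, P4 6, P5 9.
No state's allocation decreased.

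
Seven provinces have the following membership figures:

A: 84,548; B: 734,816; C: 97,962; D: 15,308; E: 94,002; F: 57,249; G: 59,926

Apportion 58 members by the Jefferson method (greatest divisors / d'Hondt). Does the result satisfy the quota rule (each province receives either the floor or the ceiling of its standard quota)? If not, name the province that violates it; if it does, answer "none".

B

Standard quotas: A 4.287, B 37.261, C 4.967, D 0.776, E 4.767, F 2.903, G 3.039.
Jefferson allocation: A 4, B 39, C 5, D 0, E 4, F 3, G 3.
B has quota 37.261 (lower 37, upper 38) but receives 39 — outside the quota interval.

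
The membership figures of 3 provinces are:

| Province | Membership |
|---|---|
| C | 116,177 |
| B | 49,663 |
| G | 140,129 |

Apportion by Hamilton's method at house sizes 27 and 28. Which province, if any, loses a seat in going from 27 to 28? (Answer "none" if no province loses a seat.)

At 27 seats: C 10, B 5, G 12.
At 28 seats: C 11, B 4, G 13.
B drops from 5 to 4.

B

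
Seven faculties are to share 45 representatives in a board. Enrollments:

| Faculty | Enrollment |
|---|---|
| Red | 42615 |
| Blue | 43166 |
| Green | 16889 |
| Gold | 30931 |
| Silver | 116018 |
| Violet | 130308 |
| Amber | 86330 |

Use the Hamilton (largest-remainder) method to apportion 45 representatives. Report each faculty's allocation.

Red 4, Blue 4, Green 2, Gold 3, Silver 11, Violet 13, Amber 8

Total 466257; standard divisor 466257/45 ≈ 10361.267.
Standard quotas: Red 4.1129, Blue 4.1661, Green 1.6300, Gold 2.9853, Silver 11.1973, Violet 12.5765, Amber 8.3320.
Lower quotas: Red 4, Blue 4, Green 1, Gold 2, Silver 11, Violet 12, Amber 8 (sum 42, leaving 3 seats).
Remainders in descending order: Gold 0.9853, Green 0.6300, Violet 0.5765, Amber 0.3320, Silver 0.1973, Blue 0.1661, Red 0.1129.
The surplus seats go to Gold, Green, Violet.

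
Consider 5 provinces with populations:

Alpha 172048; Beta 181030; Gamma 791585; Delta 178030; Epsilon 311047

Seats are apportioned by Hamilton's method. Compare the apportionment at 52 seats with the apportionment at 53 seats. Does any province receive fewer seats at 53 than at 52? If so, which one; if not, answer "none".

none

At 52 seats: Alpha 5, Beta 6, Gamma 25, Delta 6, Epsilon 10.
At 53 seats: Alpha 5, Beta 6, Gamma 26, Delta 6, Epsilon 10.
No province's allocation decreased.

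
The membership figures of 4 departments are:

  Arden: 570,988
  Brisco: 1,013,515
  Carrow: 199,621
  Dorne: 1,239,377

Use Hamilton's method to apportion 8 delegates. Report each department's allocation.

Arden 1, Brisco 3, Carrow 1, Dorne 3

The standard divisor is 3023501/8 ≈ 377937.625.
Standard quotas: Arden 1.5108, Brisco 2.6817, Carrow 0.5282, Dorne 3.2793.
Lower quotas: Arden 1, Brisco 2, Carrow 0, Dorne 3 (sum 6, leaving 2 seats).
Remainders in descending order: Brisco 0.6817, Carrow 0.5282, Arden 0.5108, Dorne 0.2793.
The surplus seats go to Brisco, Carrow.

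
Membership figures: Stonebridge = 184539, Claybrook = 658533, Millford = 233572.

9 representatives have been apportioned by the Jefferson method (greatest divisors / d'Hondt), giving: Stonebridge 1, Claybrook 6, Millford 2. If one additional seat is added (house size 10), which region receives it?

Claybrook

Priority for the next seat is population ÷ (current seats + 1).
Priorities: Stonebridge 92269.500, Claybrook 94076.143, Millford 77857.333.
Highest priority: Claybrook.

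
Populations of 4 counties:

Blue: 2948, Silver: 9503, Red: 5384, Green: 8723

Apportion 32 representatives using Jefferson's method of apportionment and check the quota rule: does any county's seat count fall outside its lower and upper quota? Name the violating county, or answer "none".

none

Standard quotas: Blue 3.552, Silver 11.450, Red 6.487, Green 10.510.
Jefferson allocation: Blue 3, Silver 12, Red 6, Green 11.
Every allocation lies between the lower and upper quota.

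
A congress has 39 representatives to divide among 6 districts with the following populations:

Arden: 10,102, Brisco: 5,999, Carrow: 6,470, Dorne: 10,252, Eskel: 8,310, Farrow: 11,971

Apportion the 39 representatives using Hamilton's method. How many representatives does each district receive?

Arden: 7, Brisco: 4, Carrow: 5, Dorne: 8, Eskel: 6, Farrow: 9

Total 53104; standard divisor 53104/39 ≈ 1361.641.
Standard quotas: Arden 7.4190, Brisco 4.4057, Carrow 4.7516, Dorne 7.5292, Eskel 6.1029, Farrow 8.7916.
Lower quotas: Arden 7, Brisco 4, Carrow 4, Dorne 7, Eskel 6, Farrow 8 (sum 36, leaving 3 seats).
Remainders in descending order: Farrow 0.7916, Carrow 0.7516, Dorne 0.5292, Arden 0.4190, Brisco 0.4057, Eskel 0.1029.
The surplus seats go to Farrow, Carrow, Dorne.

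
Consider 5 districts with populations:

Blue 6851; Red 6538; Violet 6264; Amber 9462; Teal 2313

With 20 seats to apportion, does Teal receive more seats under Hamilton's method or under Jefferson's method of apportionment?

Hamilton: Blue 4, Red 4, Violet 4, Amber 6, Teal 2.
Jefferson: Blue 5, Red 4, Violet 4, Amber 6, Teal 1.
Teal gets 2 under Hamilton and 1 under Jefferson.

Hamilton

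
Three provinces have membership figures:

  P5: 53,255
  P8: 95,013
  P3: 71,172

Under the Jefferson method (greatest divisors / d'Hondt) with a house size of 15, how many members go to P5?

Standard divisor 219440/15 ≈ 14629.333; standard quotas: P5 3.640, P8 6.495, P3 4.865.
Rounding down gives 3, 6, 4 = 13 seats, so the divisor must be adjusted.
With modified divisor 13400: modified quotas P5 3.974, P8 7.091, P3 5.311.
Rounding down: P5 3, P8 7, P3 5 (total 15).
P5 receives 3.

3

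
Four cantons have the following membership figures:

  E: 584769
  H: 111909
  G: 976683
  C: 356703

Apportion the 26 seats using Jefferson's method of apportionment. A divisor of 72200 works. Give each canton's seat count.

E=8, H=1, G=13, C=4

With modified divisor 72200: modified quotas E 8.099, H 1.550, G 13.527, C 4.940.
Rounding down: E 8, H 1, G 13, C 4 (total 26).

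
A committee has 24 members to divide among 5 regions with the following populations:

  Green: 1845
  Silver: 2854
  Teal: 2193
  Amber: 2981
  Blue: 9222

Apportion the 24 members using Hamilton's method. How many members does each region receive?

Total 19095; standard divisor 19095/24 ≈ 795.625.
Standard quotas: Green 2.3189, Silver 3.5871, Teal 2.7563, Amber 3.7467, Blue 11.5909.
Lower quotas: Green 2, Silver 3, Teal 2, Amber 3, Blue 11 (sum 21, leaving 3 seats).
Remainders in descending order: Teal 0.7563, Amber 0.7467, Blue 0.5909, Silver 0.5871, Green 0.3189.
The surplus seats go to Teal, Amber, Blue.

Green: 2, Silver: 3, Teal: 3, Amber: 4, Blue: 12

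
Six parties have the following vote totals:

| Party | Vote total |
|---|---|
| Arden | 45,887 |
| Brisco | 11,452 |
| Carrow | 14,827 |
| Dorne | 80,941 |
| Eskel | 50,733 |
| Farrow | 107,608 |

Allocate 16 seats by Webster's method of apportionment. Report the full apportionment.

Arden 2; Brisco 1; Carrow 1; Dorne 4; Eskel 3; Farrow 5

Standard divisor 311448/16 ≈ 19465.5; standard quotas: Arden 2.357, Brisco 0.588, Carrow 0.762, Dorne 4.158, Eskel 2.606, Farrow 5.528.
Rounding to the nearest integer gives 2, 1, 1, 4, 3, 6 = 17 seats, so the divisor must be adjusted.
With modified divisor 19900: modified quotas Arden 2.306, Brisco 0.575, Carrow 0.745, Dorne 4.067, Eskel 2.549, Farrow 5.407.
Rounding to the nearest integer: Arden 2, Brisco 1, Carrow 1, Dorne 4, Eskel 3, Farrow 5 (total 16).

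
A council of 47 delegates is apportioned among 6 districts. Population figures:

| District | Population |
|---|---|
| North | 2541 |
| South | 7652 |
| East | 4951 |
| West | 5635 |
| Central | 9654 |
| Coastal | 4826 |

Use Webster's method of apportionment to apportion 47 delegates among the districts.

North: 3, South: 10, East: 7, West: 8, Central: 13, Coastal: 6

Standard divisor 35259/47 ≈ 750.191; standard quotas: North 3.387, South 10.200, East 6.600, West 7.511, Central 12.869, Coastal 6.433.
Rounding to the nearest integer gives North 3, South 10, East 7, West 8, Central 13, Coastal 6 — total 47, matching the house size, so no adjustment is needed.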